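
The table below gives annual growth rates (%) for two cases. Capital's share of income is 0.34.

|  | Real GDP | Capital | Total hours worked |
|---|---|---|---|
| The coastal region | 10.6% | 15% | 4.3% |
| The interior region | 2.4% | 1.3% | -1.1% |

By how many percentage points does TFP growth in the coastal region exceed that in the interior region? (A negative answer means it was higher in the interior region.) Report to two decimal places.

Labor's share = 1 − 0.34 = 0.66.
The coastal region: TFP = 10.6 − 5.1 − 2.838 = 2.662%.
The interior region: TFP = 2.4 − 0.442 + 0.726 = 2.684%.
Difference = 2.662 − (2.684) = -0.022 pp.

-0.02 percentage points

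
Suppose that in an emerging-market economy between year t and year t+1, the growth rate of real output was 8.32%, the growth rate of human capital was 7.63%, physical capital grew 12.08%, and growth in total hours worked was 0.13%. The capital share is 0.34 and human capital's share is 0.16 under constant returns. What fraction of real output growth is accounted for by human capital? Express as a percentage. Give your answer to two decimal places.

Human capital accounted for 14.67% of growth.

Human capital contributed 0.16 × 7.63 = 1.2208 pp.
Share of growth = 1.2208 / 8.32 × 100 = 14.6731%.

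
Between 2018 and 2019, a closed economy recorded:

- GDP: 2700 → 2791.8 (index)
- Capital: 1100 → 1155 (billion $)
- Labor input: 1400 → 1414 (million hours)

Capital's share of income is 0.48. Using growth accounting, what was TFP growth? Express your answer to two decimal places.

TFP growth was 0.48%.

GDP growth = (2791.8 − 2700) / 2700 = 3.4%.
Capital growth = (1155 − 1100) / 1100 = 5%.
Labor input growth = (1414 − 1400) / 1400 = 1%.
Labor's share = 1 − 0.48 = 0.52.
Capital: 0.48 × 5 = 2.4 pp.
Labor input: 0.52 × 1 = 0.52 pp.
TFP growth = 3.4 − 2.92 = 0.48%.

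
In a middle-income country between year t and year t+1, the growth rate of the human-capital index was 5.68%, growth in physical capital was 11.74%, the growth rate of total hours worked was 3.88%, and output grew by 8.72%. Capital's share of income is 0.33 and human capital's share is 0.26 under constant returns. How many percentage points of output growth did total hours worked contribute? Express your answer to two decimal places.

Labor's share = 1 − 0.33 − 0.26 = 0.41.
Contribution = share × growth = 0.41 × 3.88 = 1.5908 pp.

1.59 pp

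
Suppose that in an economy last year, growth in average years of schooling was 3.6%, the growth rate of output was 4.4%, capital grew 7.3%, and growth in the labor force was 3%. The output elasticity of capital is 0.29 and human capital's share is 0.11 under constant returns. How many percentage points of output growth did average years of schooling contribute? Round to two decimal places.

0.40 pp

Contribution = share × growth = 0.11 × 3.6 = 0.396 pp.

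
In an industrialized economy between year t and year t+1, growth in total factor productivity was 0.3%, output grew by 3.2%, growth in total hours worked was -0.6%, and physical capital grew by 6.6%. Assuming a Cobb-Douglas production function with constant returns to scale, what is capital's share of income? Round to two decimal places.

gY = gA + α·gK + (1−α)·gL, so gY − gA − gL = α(gK − gL).
3.2 − 0.3 + 0.6 = α × (6.6 − (-0.6)).
3.5 = 7.2 α, so α = 0.4861.

Capital's share of income is 0.49.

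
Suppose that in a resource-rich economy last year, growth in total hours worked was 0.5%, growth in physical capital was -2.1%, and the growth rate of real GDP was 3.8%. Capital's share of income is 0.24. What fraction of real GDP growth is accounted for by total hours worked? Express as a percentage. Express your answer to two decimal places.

Labor's share = 1 − 0.24 = 0.76.
Total hours worked contributed 0.76 × 0.5 = 0.38 pp.
Share of growth = 0.38 / 3.8 × 100 = 10%.

Total hours worked accounted for 10.00% of growth.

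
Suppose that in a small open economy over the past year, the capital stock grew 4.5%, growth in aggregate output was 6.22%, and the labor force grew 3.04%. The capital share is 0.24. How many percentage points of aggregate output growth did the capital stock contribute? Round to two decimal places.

Contribution = share × growth = 0.24 × 4.5 = 1.08 pp.

1.08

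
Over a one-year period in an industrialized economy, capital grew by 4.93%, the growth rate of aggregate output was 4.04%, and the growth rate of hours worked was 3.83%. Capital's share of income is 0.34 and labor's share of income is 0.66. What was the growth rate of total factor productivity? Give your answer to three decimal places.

-0.164%

Labor's share = 1 − 0.34 = 0.66.
Capital: 0.34 × 4.93 = 1.6762 pp.
Hours worked: 0.66 × 3.83 = 2.5278 pp.
TFP growth = 4.04 − 4.204 = -0.164%.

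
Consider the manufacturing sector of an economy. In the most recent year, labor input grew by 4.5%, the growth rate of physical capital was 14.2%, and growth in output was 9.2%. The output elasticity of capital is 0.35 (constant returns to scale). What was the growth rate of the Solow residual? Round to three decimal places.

1.305%

Labor's share = 1 − 0.35 = 0.65.
Physical capital: 0.35 × 14.2 = 4.97 pp.
Labor input: 0.65 × 4.5 = 2.925 pp.
TFP growth = 9.2 − 7.895 = 1.305%.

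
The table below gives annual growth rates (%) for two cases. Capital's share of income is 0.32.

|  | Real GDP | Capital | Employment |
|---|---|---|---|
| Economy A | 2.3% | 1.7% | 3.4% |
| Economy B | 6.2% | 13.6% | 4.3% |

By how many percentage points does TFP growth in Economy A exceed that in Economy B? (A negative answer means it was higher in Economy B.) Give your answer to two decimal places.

0.52 percentage points

Labor's share = 1 − 0.32 = 0.68.
Economy A: TFP = 2.3 − 0.544 − 2.312 = -0.556%.
Economy B: TFP = 6.2 − 4.352 − 2.924 = -1.076%.
Difference = -0.556 − (-1.076) = 0.52 pp.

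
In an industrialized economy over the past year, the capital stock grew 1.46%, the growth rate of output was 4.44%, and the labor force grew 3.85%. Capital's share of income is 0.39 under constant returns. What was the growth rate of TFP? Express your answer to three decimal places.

TFP grew 1.522%.

Labor's share = 1 − 0.39 = 0.61.
The capital stock: 0.39 × 1.46 = 0.5694 pp.
The labor force: 0.61 × 3.85 = 2.3485 pp.
TFP growth = 4.44 − 2.9179 = 1.5221%.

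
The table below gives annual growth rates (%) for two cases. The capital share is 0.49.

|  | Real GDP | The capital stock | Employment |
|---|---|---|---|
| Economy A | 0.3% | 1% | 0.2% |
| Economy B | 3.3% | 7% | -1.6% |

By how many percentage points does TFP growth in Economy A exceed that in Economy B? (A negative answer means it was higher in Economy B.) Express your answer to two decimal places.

Labor's share = 1 − 0.49 = 0.51.
Economy A: TFP = 0.3 − 0.49 − 0.102 = -0.292%.
Economy B: TFP = 3.3 − 3.43 + 0.816 = 0.686%.
Difference = -0.292 − (0.686) = -0.978 pp.

-0.98 percentage points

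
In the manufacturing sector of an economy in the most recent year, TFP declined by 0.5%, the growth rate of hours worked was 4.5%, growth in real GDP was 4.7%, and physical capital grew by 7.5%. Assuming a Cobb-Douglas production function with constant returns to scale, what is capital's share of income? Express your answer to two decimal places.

gY = gA + α·gK + (1−α)·gL, so gY − gA − gL = α(gK − gL).
4.7 + 0.5 − 4.5 = α × (7.5 − 4.5).
0.7 = 3 α, so α = 0.2333.

α = 0.23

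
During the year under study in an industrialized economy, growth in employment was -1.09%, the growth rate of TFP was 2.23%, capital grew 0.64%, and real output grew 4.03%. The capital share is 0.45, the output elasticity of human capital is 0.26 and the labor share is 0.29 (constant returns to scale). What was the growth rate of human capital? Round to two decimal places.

Labor's share = 1 − 0.45 − 0.26 = 0.29.
gY = gA + 0.45×0.64 + 0.29×(-1.09) + 0.26×g.
0.26×g = 4.03 − 2.23 + 0.0281 = 1.8281.
g = 1.8281 / 0.26 = 7.0312%.

7.03%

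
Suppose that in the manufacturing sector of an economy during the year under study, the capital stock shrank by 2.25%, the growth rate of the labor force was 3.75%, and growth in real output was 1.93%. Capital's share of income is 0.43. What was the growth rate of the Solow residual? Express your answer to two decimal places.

0.76%

Labor's share = 1 − 0.43 = 0.57.
The capital stock: 0.43 × (-2.25) = -0.9675 pp.
The labor force: 0.57 × 3.75 = 2.1375 pp.
TFP growth = 1.93 − 1.17 = 0.76%.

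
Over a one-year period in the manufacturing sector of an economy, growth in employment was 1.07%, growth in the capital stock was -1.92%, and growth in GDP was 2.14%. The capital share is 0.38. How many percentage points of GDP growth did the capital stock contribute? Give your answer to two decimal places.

Contribution = share × growth = 0.38 × (-1.92) = -0.7296 pp.

-0.73 percentage points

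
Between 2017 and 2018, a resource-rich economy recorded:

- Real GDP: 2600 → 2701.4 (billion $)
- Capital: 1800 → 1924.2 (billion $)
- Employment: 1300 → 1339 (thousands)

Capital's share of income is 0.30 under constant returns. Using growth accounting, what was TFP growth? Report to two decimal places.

Real GDP growth = (2701.4 − 2600) / 2600 = 3.9%.
Capital growth = (1924.2 − 1800) / 1800 = 6.9%.
Employment growth = (1339 − 1300) / 1300 = 3%.
Labor's share = 1 − 0.3 = 0.7.
Capital: 0.3 × 6.9 = 2.07 pp.
Employment: 0.7 × 3 = 2.1 pp.
TFP growth = 3.9 − 4.17 = -0.27%.

-0.27%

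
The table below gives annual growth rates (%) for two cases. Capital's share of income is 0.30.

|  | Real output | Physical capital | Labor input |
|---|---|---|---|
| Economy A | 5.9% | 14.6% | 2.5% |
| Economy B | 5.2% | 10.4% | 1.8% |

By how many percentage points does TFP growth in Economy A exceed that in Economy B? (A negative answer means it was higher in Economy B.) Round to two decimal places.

Labor's share = 1 − 0.3 = 0.7.
Economy A: TFP = 5.9 − 4.38 − 1.75 = -0.23%.
Economy B: TFP = 5.2 − 3.12 − 1.26 = 0.82%.
Difference = -0.23 − (0.82) = -1.05 pp.

-1.05 percentage points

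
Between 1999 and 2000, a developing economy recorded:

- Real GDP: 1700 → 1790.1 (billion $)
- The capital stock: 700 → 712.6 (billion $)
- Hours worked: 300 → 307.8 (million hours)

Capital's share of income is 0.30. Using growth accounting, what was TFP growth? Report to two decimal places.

2.94%

Real GDP growth = (1790.1 − 1700) / 1700 = 5.3%.
The capital stock growth = (712.6 − 700) / 700 = 1.8%.
Hours worked growth = (307.8 − 300) / 300 = 2.6%.
Labor's share = 1 − 0.3 = 0.7.
The capital stock: 0.3 × 1.8 = 0.54 pp.
Hours worked: 0.7 × 2.6 = 1.82 pp.
TFP growth = 5.3 − 2.36 = 2.94%.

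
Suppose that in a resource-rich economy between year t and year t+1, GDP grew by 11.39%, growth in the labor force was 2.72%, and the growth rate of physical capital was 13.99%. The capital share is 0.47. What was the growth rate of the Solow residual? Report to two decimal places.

Labor's share = 1 − 0.47 = 0.53.
Physical capital: 0.47 × 13.99 = 6.5753 pp.
The labor force: 0.53 × 2.72 = 1.4416 pp.
TFP growth = 11.39 − 8.0169 = 3.3731%.

3.37%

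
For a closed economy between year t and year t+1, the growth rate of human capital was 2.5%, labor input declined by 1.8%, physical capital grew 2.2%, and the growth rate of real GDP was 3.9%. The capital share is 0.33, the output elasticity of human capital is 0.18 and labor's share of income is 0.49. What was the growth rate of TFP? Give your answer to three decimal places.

3.606%

Labor's share = 1 − 0.33 − 0.18 = 0.49.
Physical capital: 0.33 × 2.2 = 0.726 pp.
Human capital: 0.18 × 2.5 = 0.45 pp.
Labor input: 0.49 × (-1.8) = -0.882 pp.
TFP growth = 3.9 − 0.294 = 3.606%.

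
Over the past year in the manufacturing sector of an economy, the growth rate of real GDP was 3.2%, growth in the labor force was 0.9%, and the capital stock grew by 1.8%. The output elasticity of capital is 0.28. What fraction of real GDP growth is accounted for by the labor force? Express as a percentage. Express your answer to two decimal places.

Labor's share = 1 − 0.28 = 0.72.
The labor force contributed 0.72 × 0.9 = 0.648 pp.
Share of growth = 0.648 / 3.2 × 100 = 20.25%.

The labor force accounted for 20.25% of growth.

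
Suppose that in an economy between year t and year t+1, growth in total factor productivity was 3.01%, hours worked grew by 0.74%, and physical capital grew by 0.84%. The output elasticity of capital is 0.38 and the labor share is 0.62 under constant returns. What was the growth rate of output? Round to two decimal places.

Labor's share = 1 − 0.38 = 0.62.
Physical capital: 0.38 × 0.84 = 0.3192 pp.
Hours worked: 0.62 × 0.74 = 0.4588 pp.
Output growth = 3.01 + 0.778 = 3.788%.

3.79%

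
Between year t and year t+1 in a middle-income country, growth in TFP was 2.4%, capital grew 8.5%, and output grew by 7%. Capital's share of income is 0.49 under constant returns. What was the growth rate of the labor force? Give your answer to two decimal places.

Labor's share = 1 − 0.49 = 0.51.
gY = gA + 0.49×8.5 + 0.51×g.
0.51×g = 7 − 2.4 − 4.165 = 0.435.
g = 0.435 / 0.51 = 0.8529%.

0.85%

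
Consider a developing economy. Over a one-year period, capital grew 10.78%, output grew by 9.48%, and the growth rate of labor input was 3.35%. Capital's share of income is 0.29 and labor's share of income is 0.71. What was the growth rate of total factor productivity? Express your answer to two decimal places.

3.98%

Labor's share = 1 − 0.29 = 0.71.
Capital: 0.29 × 10.78 = 3.1262 pp.
Labor input: 0.71 × 3.35 = 2.3785 pp.
TFP growth = 9.48 − 5.5047 = 3.9753%.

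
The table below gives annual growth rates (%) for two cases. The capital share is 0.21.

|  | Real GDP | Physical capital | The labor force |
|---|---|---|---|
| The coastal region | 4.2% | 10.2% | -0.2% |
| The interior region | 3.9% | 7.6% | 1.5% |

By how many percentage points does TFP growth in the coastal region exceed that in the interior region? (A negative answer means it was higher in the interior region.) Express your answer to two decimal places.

1.10 percentage points

Labor's share = 1 − 0.21 = 0.79.
The coastal region: TFP = 4.2 − 2.142 + 0.158 = 2.216%.
The interior region: TFP = 3.9 − 1.596 − 1.185 = 1.119%.
Difference = 2.216 − (1.119) = 1.097 pp.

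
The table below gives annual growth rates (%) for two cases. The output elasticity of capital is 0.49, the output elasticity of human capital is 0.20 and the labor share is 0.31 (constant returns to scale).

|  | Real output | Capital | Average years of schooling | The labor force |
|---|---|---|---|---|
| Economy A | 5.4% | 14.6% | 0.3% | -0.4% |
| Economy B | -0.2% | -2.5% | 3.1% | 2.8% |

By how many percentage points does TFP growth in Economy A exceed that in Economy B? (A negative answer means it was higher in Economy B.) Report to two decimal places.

Labor's share = 1 − 0.49 − 0.2 = 0.31.
Economy A: TFP = 5.4 − 7.154 − 0.06 + 0.124 = -1.69%.
Economy B: TFP = -0.2 + 1.225 − 0.62 − 0.868 = -0.463%.
Difference = -1.69 − (-0.463) = -1.227 pp.

-1.23 percentage points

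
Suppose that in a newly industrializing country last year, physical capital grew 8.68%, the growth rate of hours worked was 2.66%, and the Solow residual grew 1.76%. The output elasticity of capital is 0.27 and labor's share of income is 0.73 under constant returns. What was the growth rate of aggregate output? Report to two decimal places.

Labor's share = 1 − 0.27 = 0.73.
Physical capital: 0.27 × 8.68 = 2.3436 pp.
Hours worked: 0.73 × 2.66 = 1.9418 pp.
Output growth = 1.76 + 4.2854 = 6.0454%.

6.05%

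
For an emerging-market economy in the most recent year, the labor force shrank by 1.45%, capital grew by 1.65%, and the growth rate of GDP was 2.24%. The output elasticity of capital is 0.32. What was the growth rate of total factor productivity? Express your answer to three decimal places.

Labor's share = 1 − 0.32 = 0.68.
Capital: 0.32 × 1.65 = 0.528 pp.
The labor force: 0.68 × (-1.45) = -0.986 pp.
TFP growth = 2.24 + 0.458 = 2.698%.

2.698%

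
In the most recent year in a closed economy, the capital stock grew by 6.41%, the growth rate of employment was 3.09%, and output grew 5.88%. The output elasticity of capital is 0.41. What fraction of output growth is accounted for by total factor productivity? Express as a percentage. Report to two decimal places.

Labor's share = 1 − 0.41 = 0.59.
The capital stock: 0.41 × 6.41 = 2.6281 pp.
Employment: 0.59 × 3.09 = 1.8231 pp.
TFP growth = 5.88 − 4.4512 = 1.4288%.
TFP share of growth = 1.4288 / 5.88 × 100 = 24.2993%.

24.30%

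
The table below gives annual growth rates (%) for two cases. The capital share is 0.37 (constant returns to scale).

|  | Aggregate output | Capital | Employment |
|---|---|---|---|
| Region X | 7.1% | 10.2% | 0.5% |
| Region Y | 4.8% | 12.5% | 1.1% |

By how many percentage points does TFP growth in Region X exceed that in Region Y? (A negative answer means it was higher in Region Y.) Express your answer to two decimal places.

Labor's share = 1 − 0.37 = 0.63.
Region X: TFP = 7.1 − 3.774 − 0.315 = 3.011%.
Region Y: TFP = 4.8 − 4.625 − 0.693 = -0.518%.
Difference = 3.011 − (-0.518) = 3.529 pp.

3.53 percentage points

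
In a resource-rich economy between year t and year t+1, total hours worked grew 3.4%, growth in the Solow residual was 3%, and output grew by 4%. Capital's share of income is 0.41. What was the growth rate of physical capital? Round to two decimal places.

-2.45%

Labor's share = 1 − 0.41 = 0.59.
gY = gA + 0.59×3.4 + 0.41×g.
0.41×g = 4 − 3 − 2.006 = -1.006.
g = -1.006 / 0.41 = -2.4537%.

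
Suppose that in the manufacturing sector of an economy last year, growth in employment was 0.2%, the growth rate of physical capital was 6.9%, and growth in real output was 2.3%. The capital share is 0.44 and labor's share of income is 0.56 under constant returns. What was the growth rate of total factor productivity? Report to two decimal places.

-0.85%

Labor's share = 1 − 0.44 = 0.56.
Physical capital: 0.44 × 6.9 = 3.036 pp.
Employment: 0.56 × 0.2 = 0.112 pp.
TFP growth = 2.3 − 3.148 = -0.848%.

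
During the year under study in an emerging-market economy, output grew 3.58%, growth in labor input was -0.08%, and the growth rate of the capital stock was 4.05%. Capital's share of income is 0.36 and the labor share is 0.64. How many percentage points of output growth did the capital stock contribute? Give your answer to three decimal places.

Contribution = share × growth = 0.36 × 4.05 = 1.458 pp.

1.458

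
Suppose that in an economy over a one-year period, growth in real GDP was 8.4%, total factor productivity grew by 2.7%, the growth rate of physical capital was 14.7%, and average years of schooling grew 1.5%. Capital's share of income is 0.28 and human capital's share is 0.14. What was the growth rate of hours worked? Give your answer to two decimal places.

Hours worked grew 2.37%.

Labor's share = 1 − 0.28 − 0.14 = 0.58.
gY = gA + 0.28×14.7 + 0.14×1.5 + 0.58×g.
0.58×g = 8.4 − 2.7 − 4.326 = 1.374.
g = 1.374 / 0.58 = 2.369%.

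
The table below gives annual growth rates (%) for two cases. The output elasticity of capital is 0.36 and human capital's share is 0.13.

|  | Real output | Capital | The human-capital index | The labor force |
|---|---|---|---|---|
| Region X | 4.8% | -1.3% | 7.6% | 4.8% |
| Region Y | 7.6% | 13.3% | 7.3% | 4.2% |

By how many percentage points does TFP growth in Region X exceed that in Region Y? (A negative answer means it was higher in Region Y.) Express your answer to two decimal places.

Labor's share = 1 − 0.36 − 0.13 = 0.51.
Region X: TFP = 4.8 + 0.468 − 0.988 − 2.448 = 1.832%.
Region Y: TFP = 7.6 − 4.788 − 0.949 − 2.142 = -0.279%.
Difference = 1.832 − (-0.279) = 2.111 pp.

2.11 percentage points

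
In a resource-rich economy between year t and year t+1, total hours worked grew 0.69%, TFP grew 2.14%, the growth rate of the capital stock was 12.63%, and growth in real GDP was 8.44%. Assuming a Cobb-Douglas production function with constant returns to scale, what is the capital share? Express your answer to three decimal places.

α = 0.470

gY = gA + α·gK + (1−α)·gL, so gY − gA − gL = α(gK − gL).
8.44 − 2.14 − 0.69 = α × (12.63 − 0.69).
5.61 = 11.94 α, so α = 0.46985.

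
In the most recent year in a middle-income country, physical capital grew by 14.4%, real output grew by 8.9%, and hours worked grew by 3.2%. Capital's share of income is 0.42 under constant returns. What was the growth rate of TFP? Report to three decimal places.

Labor's share = 1 − 0.42 = 0.58.
Physical capital: 0.42 × 14.4 = 6.048 pp.
Hours worked: 0.58 × 3.2 = 1.856 pp.
TFP growth = 8.9 − 7.904 = 0.996%.

0.996%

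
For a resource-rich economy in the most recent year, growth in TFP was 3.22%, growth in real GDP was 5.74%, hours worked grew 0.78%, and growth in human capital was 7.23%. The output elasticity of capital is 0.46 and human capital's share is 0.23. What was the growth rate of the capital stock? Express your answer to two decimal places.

1.34%

Labor's share = 1 − 0.46 − 0.23 = 0.31.
gY = gA + 0.23×7.23 + 0.31×0.78 + 0.46×g.
0.46×g = 5.74 − 3.22 − 1.9047 = 0.6153.
g = 0.6153 / 0.46 = 1.3376%.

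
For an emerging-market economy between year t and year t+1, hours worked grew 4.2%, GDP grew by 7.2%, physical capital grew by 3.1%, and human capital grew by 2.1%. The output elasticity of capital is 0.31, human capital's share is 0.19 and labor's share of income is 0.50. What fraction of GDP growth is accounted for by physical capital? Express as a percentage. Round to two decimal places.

13.35%

Physical capital contributed 0.31 × 3.1 = 0.961 pp.
Share of growth = 0.961 / 7.2 × 100 = 13.3472%.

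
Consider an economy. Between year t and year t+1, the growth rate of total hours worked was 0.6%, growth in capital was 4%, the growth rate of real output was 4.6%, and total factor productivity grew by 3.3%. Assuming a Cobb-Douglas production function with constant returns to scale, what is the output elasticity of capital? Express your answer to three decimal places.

0.206

gY = gA + α·gK + (1−α)·gL, so gY − gA − gL = α(gK − gL).
4.6 − 3.3 − 0.6 = α × (4 − 0.6).
0.7 = 3.4 α, so α = 0.20588.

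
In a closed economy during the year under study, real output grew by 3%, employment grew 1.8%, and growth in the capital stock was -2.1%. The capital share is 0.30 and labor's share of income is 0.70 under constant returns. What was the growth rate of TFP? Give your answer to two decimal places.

2.37%

Labor's share = 1 − 0.3 = 0.7.
The capital stock: 0.3 × (-2.1) = -0.63 pp.
Employment: 0.7 × 1.8 = 1.26 pp.
TFP growth = 3 − 0.63 = 2.37%.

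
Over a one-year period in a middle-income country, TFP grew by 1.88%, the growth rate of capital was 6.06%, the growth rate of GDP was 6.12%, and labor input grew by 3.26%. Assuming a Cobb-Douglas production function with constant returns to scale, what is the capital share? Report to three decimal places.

gY = gA + α·gK + (1−α)·gL, so gY − gA − gL = α(gK − gL).
6.12 − 1.88 − 3.26 = α × (6.06 − 3.26).
0.98 = 2.8 α, so α = 0.35.

The capital share is 0.350.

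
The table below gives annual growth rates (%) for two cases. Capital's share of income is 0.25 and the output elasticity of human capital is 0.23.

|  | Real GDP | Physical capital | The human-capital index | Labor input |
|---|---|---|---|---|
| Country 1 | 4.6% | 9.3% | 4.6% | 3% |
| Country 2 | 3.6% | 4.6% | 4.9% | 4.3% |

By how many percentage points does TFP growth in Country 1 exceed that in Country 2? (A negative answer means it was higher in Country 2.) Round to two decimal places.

0.57 percentage points

Labor's share = 1 − 0.25 − 0.23 = 0.52.
Country 1: TFP = 4.6 − 2.325 − 1.058 − 1.56 = -0.343%.
Country 2: TFP = 3.6 − 1.15 − 1.127 − 2.236 = -0.913%.
Difference = -0.343 − (-0.913) = 0.57 pp.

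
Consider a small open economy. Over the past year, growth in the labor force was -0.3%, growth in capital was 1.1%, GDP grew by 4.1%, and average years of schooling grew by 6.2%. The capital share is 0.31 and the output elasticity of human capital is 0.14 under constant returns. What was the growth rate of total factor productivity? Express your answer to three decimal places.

3.056%

Labor's share = 1 − 0.31 − 0.14 = 0.55.
Capital: 0.31 × 1.1 = 0.341 pp.
Average years of schooling: 0.14 × 6.2 = 0.868 pp.
The labor force: 0.55 × (-0.3) = -0.165 pp.
TFP growth = 4.1 − 1.044 = 3.056%.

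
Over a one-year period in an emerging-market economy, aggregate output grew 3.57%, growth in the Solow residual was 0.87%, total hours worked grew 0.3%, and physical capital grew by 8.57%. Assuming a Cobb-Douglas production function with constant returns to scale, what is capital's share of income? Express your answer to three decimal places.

gY = gA + α·gK + (1−α)·gL, so gY − gA − gL = α(gK − gL).
3.57 − 0.87 − 0.3 = α × (8.57 − 0.3).
2.4 = 8.27 α, so α = 0.29021.

0.290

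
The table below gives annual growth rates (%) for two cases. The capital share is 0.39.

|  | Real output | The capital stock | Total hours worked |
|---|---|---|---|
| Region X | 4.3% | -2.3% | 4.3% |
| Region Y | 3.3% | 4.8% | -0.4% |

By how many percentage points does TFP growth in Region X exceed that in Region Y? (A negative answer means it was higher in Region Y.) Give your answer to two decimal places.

0.90 percentage points

Labor's share = 1 − 0.39 = 0.61.
Region X: TFP = 4.3 + 0.897 − 2.623 = 2.574%.
Region Y: TFP = 3.3 − 1.872 + 0.244 = 1.672%.
Difference = 2.574 − (1.672) = 0.902 pp.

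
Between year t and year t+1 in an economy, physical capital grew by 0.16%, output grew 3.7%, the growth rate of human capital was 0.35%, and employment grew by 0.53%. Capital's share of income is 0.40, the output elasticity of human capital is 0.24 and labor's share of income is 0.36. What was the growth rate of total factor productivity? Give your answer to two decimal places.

Labor's share = 1 − 0.4 − 0.24 = 0.36.
Physical capital: 0.4 × 0.16 = 0.064 pp.
Human capital: 0.24 × 0.35 = 0.084 pp.
Employment: 0.36 × 0.53 = 0.1908 pp.
TFP growth = 3.7 − 0.3388 = 3.3612%.

3.36%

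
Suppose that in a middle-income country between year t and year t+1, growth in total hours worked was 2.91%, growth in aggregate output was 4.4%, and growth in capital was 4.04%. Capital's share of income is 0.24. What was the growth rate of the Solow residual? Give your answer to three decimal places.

The Solow residual growth was 1.219%.

Labor's share = 1 − 0.24 = 0.76.
Capital: 0.24 × 4.04 = 0.9696 pp.
Total hours worked: 0.76 × 2.91 = 2.2116 pp.
TFP growth = 4.4 − 3.1812 = 1.2188%.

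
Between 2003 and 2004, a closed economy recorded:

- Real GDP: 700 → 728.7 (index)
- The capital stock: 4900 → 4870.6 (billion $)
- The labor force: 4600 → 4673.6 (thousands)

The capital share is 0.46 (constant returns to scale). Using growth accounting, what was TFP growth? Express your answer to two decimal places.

Real GDP growth = (728.7 − 700) / 700 = 4.1%.
The capital stock growth = (4870.6 − 4900) / 4900 = -0.6%.
The labor force growth = (4673.6 − 4600) / 4600 = 1.6%.
Labor's share = 1 − 0.46 = 0.54.
The capital stock: 0.46 × (-0.6) = -0.276 pp.
The labor force: 0.54 × 1.6 = 0.864 pp.
TFP growth = 4.1 − 0.588 = 3.512%.

3.51%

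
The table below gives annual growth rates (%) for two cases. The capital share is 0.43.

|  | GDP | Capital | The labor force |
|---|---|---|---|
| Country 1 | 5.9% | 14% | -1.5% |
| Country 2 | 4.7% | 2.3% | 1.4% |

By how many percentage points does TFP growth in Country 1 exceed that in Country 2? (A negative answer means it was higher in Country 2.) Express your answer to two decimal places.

-2.18 percentage points

Labor's share = 1 − 0.43 = 0.57.
Country 1: TFP = 5.9 − 6.02 + 0.855 = 0.735%.
Country 2: TFP = 4.7 − 0.989 − 0.798 = 2.913%.
Difference = 0.735 − (2.913) = -2.178 pp.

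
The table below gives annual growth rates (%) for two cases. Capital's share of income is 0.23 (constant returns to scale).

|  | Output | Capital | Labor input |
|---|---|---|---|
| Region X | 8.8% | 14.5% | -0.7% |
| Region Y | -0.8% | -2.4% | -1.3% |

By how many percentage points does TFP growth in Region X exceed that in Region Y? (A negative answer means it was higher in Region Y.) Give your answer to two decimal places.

Labor's share = 1 − 0.23 = 0.77.
Region X: TFP = 8.8 − 3.335 + 0.539 = 6.004%.
Region Y: TFP = -0.8 + 0.552 + 1.001 = 0.753%.
Difference = 6.004 − (0.753) = 5.251 pp.

5.25 percentage points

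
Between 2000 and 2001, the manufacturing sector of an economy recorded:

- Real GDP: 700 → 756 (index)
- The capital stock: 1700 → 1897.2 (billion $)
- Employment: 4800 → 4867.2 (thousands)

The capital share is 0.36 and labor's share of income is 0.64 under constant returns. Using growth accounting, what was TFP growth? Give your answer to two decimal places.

Real GDP growth = (756 − 700) / 700 = 8%.
The capital stock growth = (1897.2 − 1700) / 1700 = 11.6%.
Employment growth = (4867.2 − 4800) / 4800 = 1.4%.
Labor's share = 1 − 0.36 = 0.64.
The capital stock: 0.36 × 11.6 = 4.176 pp.
Employment: 0.64 × 1.4 = 0.896 pp.
TFP growth = 8 − 5.072 = 2.928%.

2.93%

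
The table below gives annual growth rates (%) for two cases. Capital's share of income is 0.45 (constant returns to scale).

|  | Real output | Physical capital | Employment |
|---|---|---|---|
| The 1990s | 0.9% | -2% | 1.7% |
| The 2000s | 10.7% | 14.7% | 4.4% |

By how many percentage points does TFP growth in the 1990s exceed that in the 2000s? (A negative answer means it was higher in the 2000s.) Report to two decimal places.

Labor's share = 1 − 0.45 = 0.55.
The 1990s: TFP = 0.9 + 0.9 − 0.935 = 0.865%.
The 2000s: TFP = 10.7 − 6.615 − 2.42 = 1.665%.
Difference = 0.865 − (1.665) = -0.8 pp.

-0.80 percentage points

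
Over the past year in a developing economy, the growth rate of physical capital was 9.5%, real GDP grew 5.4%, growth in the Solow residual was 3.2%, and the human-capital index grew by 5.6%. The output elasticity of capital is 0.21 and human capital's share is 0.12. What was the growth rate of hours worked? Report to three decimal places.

-0.697%

Labor's share = 1 − 0.21 − 0.12 = 0.67.
gY = gA + 0.21×9.5 + 0.12×5.6 + 0.67×g.
0.67×g = 5.4 − 3.2 − 2.667 = -0.467.
g = -0.467 / 0.67 = -0.69701%.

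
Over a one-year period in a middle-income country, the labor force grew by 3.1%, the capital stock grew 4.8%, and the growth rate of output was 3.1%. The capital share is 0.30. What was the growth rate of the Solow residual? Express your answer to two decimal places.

Labor's share = 1 − 0.3 = 0.7.
The capital stock: 0.3 × 4.8 = 1.44 pp.
The labor force: 0.7 × 3.1 = 2.17 pp.
TFP growth = 3.1 − 3.61 = -0.51%.

-0.51%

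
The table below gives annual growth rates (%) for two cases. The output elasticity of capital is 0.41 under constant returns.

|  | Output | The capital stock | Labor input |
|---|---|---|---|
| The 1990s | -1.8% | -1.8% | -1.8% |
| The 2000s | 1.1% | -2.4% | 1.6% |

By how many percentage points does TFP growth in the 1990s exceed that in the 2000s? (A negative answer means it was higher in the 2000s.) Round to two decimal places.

Labor's share = 1 − 0.41 = 0.59.
The 1990s: TFP = -1.8 + 0.738 + 1.062 = 0%.
The 2000s: TFP = 1.1 + 0.984 − 0.944 = 1.14%.
Difference = 0 − (1.14) = -1.14 pp.

-1.14 percentage points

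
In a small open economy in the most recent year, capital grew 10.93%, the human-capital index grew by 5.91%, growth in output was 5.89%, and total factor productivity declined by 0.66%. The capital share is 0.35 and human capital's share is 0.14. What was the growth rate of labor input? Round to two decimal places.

Labor's share = 1 − 0.35 − 0.14 = 0.51.
gY = gA + 0.35×10.93 + 0.14×5.91 + 0.51×g.
0.51×g = 5.89 + 0.66 − 4.6529 = 1.8971.
g = 1.8971 / 0.51 = 3.7198%.

Labor input grew 3.72%.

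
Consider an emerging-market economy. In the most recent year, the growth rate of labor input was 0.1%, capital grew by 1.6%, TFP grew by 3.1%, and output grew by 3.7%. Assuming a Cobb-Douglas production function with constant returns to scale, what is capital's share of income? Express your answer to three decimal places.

gY = gA + α·gK + (1−α)·gL, so gY − gA − gL = α(gK − gL).
3.7 − 3.1 − 0.1 = α × (1.6 − 0.1).
0.5 = 1.5 α, so α = 0.33333.

Capital's share of income is 0.333.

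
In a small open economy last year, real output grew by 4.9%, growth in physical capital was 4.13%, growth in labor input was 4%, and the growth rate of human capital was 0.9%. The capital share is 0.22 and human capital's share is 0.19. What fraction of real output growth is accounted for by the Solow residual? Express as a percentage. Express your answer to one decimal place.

29.8%

Labor's share = 1 − 0.22 − 0.19 = 0.59.
Physical capital: 0.22 × 4.13 = 0.9086 pp.
Human capital: 0.19 × 0.9 = 0.171 pp.
Labor input: 0.59 × 4 = 2.36 pp.
TFP growth = 4.9 − 3.4396 = 1.4604%.
TFP share of growth = 1.4604 / 4.9 × 100 = 29.804%.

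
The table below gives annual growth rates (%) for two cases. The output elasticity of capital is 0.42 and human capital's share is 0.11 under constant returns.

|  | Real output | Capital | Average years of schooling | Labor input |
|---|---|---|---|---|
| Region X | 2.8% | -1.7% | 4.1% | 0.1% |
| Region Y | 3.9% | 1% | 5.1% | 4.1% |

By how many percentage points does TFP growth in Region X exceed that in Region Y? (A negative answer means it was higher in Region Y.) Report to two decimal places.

Labor's share = 1 − 0.42 − 0.11 = 0.47.
Region X: TFP = 2.8 + 0.714 − 0.451 − 0.047 = 3.016%.
Region Y: TFP = 3.9 − 0.42 − 0.561 − 1.927 = 0.992%.
Difference = 3.016 − (0.992) = 2.024 pp.

2.02 percentage points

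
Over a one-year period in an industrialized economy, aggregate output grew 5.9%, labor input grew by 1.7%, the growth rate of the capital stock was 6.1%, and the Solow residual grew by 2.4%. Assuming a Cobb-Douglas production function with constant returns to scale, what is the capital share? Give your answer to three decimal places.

gY = gA + α·gK + (1−α)·gL, so gY − gA − gL = α(gK − gL).
5.9 − 2.4 − 1.7 = α × (6.1 − 1.7).
1.8 = 4.4 α, so α = 0.40909.

The capital share is 0.409.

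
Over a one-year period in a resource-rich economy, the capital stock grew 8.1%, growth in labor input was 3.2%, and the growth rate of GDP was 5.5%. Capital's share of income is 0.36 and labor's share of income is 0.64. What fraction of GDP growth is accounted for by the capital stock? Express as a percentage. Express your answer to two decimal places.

The capital stock contributed 0.36 × 8.1 = 2.916 pp.
Share of growth = 2.916 / 5.5 × 100 = 53.0182%.

The capital stock accounted for 53.02% of growth.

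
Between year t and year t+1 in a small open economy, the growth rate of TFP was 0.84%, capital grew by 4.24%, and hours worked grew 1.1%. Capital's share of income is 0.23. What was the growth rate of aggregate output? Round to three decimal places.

2.662%

Labor's share = 1 − 0.23 = 0.77.
Capital: 0.23 × 4.24 = 0.9752 pp.
Hours worked: 0.77 × 1.1 = 0.847 pp.
Output growth = 0.84 + 1.8222 = 2.6622%.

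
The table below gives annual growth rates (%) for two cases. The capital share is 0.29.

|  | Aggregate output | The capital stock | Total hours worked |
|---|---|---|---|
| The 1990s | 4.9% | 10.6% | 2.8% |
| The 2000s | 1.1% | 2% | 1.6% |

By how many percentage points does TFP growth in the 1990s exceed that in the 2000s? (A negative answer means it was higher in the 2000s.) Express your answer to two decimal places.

Labor's share = 1 − 0.29 = 0.71.
The 1990s: TFP = 4.9 − 3.074 − 1.988 = -0.162%.
The 2000s: TFP = 1.1 − 0.58 − 1.136 = -0.616%.
Difference = -0.162 − (-0.616) = 0.454 pp.

0.45 percentage points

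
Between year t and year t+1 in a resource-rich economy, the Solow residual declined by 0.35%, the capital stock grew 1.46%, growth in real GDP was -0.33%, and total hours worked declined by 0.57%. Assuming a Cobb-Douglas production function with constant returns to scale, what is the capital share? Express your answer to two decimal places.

gY = gA + α·gK + (1−α)·gL, so gY − gA − gL = α(gK − gL).
-0.33 + 0.35 + 0.57 = α × (1.46 − (-0.57)).
0.59 = 2.03 α, so α = 0.2906.

The capital share is 0.29.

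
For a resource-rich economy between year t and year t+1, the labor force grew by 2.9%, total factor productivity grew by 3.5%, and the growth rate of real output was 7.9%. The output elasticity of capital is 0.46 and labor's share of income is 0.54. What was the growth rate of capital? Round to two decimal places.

6.16%

Labor's share = 1 − 0.46 = 0.54.
gY = gA + 0.54×2.9 + 0.46×g.
0.46×g = 7.9 − 3.5 − 1.566 = 2.834.
g = 2.834 / 0.46 = 6.1609%.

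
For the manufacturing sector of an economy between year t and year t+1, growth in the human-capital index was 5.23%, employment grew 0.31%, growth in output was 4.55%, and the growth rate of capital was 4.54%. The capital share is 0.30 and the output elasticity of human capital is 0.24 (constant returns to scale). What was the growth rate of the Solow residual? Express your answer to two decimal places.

The Solow residual growth was 1.79%.

Labor's share = 1 − 0.3 − 0.24 = 0.46.
Capital: 0.3 × 4.54 = 1.362 pp.
The human-capital index: 0.24 × 5.23 = 1.2552 pp.
Employment: 0.46 × 0.31 = 0.1426 pp.
TFP growth = 4.55 − 2.7598 = 1.7902%.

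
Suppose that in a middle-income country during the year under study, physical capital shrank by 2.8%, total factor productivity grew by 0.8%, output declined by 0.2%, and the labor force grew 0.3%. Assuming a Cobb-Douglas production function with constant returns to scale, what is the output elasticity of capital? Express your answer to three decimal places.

α = 0.419

gY = gA + α·gK + (1−α)·gL, so gY − gA − gL = α(gK − gL).
-0.2 − 0.8 − 0.3 = α × (-2.8 − 0.3).
-1.3 = -3.1 α, so α = 0.41935.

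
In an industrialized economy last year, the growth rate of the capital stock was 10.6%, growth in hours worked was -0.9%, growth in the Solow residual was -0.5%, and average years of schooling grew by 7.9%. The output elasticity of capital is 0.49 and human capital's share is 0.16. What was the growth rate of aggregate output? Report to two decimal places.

5.64%

Labor's share = 1 − 0.49 − 0.16 = 0.35.
The capital stock: 0.49 × 10.6 = 5.194 pp.
Average years of schooling: 0.16 × 7.9 = 1.264 pp.
Hours worked: 0.35 × (-0.9) = -0.315 pp.
Output growth = -0.5 + 6.143 = 5.643%.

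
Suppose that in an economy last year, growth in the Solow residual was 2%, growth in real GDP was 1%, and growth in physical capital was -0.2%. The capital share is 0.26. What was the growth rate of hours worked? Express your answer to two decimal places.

Labor's share = 1 − 0.26 = 0.74.
gY = gA + 0.26×(-0.2) + 0.74×g.
0.74×g = 1 − 2 + 0.052 = -0.948.
g = -0.948 / 0.74 = -1.2811%.

-1.28%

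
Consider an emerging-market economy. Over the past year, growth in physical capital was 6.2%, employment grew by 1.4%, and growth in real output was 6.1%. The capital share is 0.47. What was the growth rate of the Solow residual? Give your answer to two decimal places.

2.44%

Labor's share = 1 − 0.47 = 0.53.
Physical capital: 0.47 × 6.2 = 2.914 pp.
Employment: 0.53 × 1.4 = 0.742 pp.
TFP growth = 6.1 − 3.656 = 2.444%.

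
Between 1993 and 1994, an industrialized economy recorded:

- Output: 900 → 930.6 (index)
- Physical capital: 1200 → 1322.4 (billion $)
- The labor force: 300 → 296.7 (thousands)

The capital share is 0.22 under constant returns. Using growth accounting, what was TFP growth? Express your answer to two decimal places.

TFP growth was 2.01%.

Output growth = (930.6 − 900) / 900 = 3.4%.
Physical capital growth = (1322.4 − 1200) / 1200 = 10.2%.
The labor force growth = (296.7 − 300) / 300 = -1.1%.
Labor's share = 1 − 0.22 = 0.78.
Physical capital: 0.22 × 10.2 = 2.244 pp.
The labor force: 0.78 × (-1.1) = -0.858 pp.
TFP growth = 3.4 − 1.386 = 2.014%.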